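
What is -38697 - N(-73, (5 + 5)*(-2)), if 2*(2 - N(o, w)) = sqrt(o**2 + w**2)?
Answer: -38699 + sqrt(5729)/2 ≈ -38661.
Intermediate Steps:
N(o, w) = 2 - sqrt(o**2 + w**2)/2
-38697 - N(-73, (5 + 5)*(-2)) = -38697 - (2 - sqrt((-73)**2 + ((5 + 5)*(-2))**2)/2) = -38697 - (2 - sqrt(5329 + (10*(-2))**2)/2) = -38697 - (2 - sqrt(5329 + (-20)**2)/2) = -38697 - (2 - sqrt(5329 + 400)/2) = -38697 - (2 - sqrt(5729)/2) = -38697 + (-2 + sqrt(5729)/2) = -38699 + sqrt(5729)/2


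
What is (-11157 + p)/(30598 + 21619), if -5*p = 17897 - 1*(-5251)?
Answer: -78933/261085 ≈ -0.30233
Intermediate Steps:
p = -23148/5 (p = -(17897 - 1*(-5251))/5 = -(17897 + 5251)/5 = -⅕*23148 = -23148/5 ≈ -4629.6)
(-11157 + p)/(30598 + 21619) = (-11157 - 23148/5)/(30598 + 21619) = -78933/5/52217 = -78933/5*1/52217 = -78933/261085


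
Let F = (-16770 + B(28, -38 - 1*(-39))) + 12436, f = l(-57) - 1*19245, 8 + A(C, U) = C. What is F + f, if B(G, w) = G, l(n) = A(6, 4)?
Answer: -23553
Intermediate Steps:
A(C, U) = -8 + C
l(n) = -2 (l(n) = -8 + 6 = -2)
f = -19247 (f = -2 - 1*19245 = -2 - 19245 = -19247)
F = -4306 (F = (-16770 + 28) + 12436 = -16742 + 12436 = -4306)
F + f = -4306 - 19247 = -23553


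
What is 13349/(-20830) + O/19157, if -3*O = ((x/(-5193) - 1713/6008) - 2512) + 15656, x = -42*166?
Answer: -5413078898894111/6224937854809320 ≈ -0.86958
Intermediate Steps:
x = -6972
O = -136706599501/31199544 (O = -(((-6972/(-5193) - 1713/6008) - 2512) + 15656)/3 = -(((-6972*(-1/5193) - 1713*1/6008) - 2512) + 15656)/3 = -(((2324/1731 - 1713/6008) - 2512) + 15656)/3 = -((10997389/10399848 - 2512) + 15656)/3 = -(-26113420787/10399848 + 15656)/3 = -⅓*136706599501/10399848 = -136706599501/31199544 ≈ -4381.7)
13349/(-20830) + O/19157 = 13349/(-20830) - 136706599501/31199544/19157 = 13349*(-1/20830) - 136706599501/31199544*1/19157 = -13349/20830 - 136706599501/597689664408 = -5413078898894111/6224937854809320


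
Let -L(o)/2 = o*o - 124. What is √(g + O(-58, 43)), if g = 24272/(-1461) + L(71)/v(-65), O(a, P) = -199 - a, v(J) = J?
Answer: I*√57004735515/94965 ≈ 2.5142*I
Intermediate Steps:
L(o) = 248 - 2*o² (L(o) = -2*(o*o - 124) = -2*(o² - 124) = -2*(-124 + o²) = 248 - 2*o²)
g = 12789794/94965 (g = 24272/(-1461) + (248 - 2*71²)/(-65) = 24272*(-1/1461) + (248 - 2*5041)*(-1/65) = -24272/1461 + (248 - 10082)*(-1/65) = -24272/1461 - 9834*(-1/65) = -24272/1461 + 9834/65 = 12789794/94965 ≈ 134.68)
√(g + O(-58, 43)) = √(12789794/94965 + (-199 - 1*(-58))) = √(12789794/94965 + (-199 + 58)) = √(12789794/94965 - 141) = √(-600271/94965) = I*√57004735515/94965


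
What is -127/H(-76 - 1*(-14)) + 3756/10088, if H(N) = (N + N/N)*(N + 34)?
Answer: 641759/2153788 ≈ 0.29797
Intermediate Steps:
H(N) = (1 + N)*(34 + N) (H(N) = (N + 1)*(34 + N) = (1 + N)*(34 + N))
-127/H(-76 - 1*(-14)) + 3756/10088 = -127/(34 + (-76 - 1*(-14))² + 35*(-76 - 1*(-14))) + 3756/10088 = -127/(34 + (-76 + 14)² + 35*(-76 + 14)) + 3756*(1/10088) = -127/(34 + (-62)² + 35*(-62)) + 939/2522 = -127/(34 + 3844 - 2170) + 939/2522 = -127/1708 + 939/2522 = 641759/2153788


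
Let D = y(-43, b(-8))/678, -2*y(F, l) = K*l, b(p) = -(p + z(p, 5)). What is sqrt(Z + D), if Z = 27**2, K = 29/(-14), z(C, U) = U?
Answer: sqrt(7297989062)/3164 ≈ 27.000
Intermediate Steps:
b(p) = -5 - p (b(p) = -(p + 5) = -(5 + p) = -5 - p)
K = -29/14 (K = 29*(-1/14) = -29/14 ≈ -2.0714)
y(F, l) = 29*l/28 (y(F, l) = -(-29)*l/28 = 29*l/28)
D = 29/6328 (D = (29*(-5 - 1*(-8))/28)/678 = (29*(-5 + 8)/28)*(1/678) = ((29/28)*3)*(1/678) = (87/28)*(1/678) = 29/6328 ≈ 0.0045828)
Z = 729
sqrt(Z + D) = sqrt(729 + 29/6328) = sqrt(4613141/6328) = sqrt(7297989062)/3164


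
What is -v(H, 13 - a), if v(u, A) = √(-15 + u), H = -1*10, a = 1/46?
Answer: -5*I ≈ -5.0*I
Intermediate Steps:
a = 1/46 ≈ 0.021739
H = -10
-v(H, 13 - a) = -√(-15 - 10) = -√(-25) = -5*I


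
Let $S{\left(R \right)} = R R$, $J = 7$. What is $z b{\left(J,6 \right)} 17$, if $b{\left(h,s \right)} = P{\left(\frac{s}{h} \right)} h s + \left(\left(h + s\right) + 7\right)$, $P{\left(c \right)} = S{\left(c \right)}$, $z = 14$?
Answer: $12104$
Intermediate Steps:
$S{\left(R \right)} = R^{2}$
$P{\left(c \right)} = c^{2}$
$b{\left(h,s \right)} = 7 + h + s + \frac{s^{3}}{h}$ ($b{\left(h,s \right)} = \left(\frac{s}{h}\right)^{2} h s + \left(\left(h + s\right) + 7\right) = \frac{s^{2}}{h^{2}} h s + \left(7 + h + s\right) = \frac{s^{2}}{h} s + \left(7 + h + s\right) = \frac{s^{3}}{h} + \left(7 + h + s\right) = 7 + h + s + \frac{s^{3}}{h}$)
$z b{\left(J,6 \right)} 17 = 14 \left(7 + 7 + 6 + \frac{6^{3}}{7}\right) 17 = 14 \left(7 + 7 + 6 + \frac{1}{7} \cdot 216\right) 17 = 14 \left(7 + 7 + 6 + \frac{216}{7}\right) 17 = 14 \cdot \frac{356}{7} \cdot 17 = 712 \cdot 17 = 12104$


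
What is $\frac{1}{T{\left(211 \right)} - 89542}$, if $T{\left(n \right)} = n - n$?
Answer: $- \frac{1}{89542} \approx -1.1168 \cdot 10^{-5}$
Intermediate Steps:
$T{\left(n \right)} = 0$
$\frac{1}{T{\left(211 \right)} - 89542} = \frac{1}{0 - 89542} = \frac{1}{-89542} = - \frac{1}{89542}$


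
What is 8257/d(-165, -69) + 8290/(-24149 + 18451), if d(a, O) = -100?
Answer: -23938693/284900 ≈ -84.025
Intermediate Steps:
8257/d(-165, -69) + 8290/(-24149 + 18451) = 8257/(-100) + 8290/(-24149 + 18451) = 8257*(-1/100) + 8290/(-5698) = -8257/100 + 8290*(-1/5698) = -8257/100 - 4145/2849 = -23938693/284900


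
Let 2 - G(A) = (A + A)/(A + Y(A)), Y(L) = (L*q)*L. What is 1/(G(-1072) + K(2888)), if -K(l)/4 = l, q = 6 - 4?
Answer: -2143/24751648 ≈ -8.6580e-5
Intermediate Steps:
q = 2
Y(L) = 2*L² (Y(L) = (L*2)*L = (2*L)*L = 2*L²)
K(l) = -4*l
G(A) = 2 - 2*A/(A + 2*A²) (G(A) = 2 - (A + A)/(A + 2*A²) = 2 - 2*A/(A + 2*A²))
1/(G(-1072) + K(2888)) = 1/(4*(-1072)/(1 + 2*(-1072)) - 4*2888) = 1/(4*(-1072)/(1 - 2144) - 11552) = 1/(4*(-1072)/(-2143) - 11552) = 1/(4*(-1072)*(-1/2143) - 11552) = 1/(4288/2143 - 11552) = 1/(-24751648/2143) = -2143/24751648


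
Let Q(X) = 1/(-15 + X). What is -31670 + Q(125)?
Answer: -3483699/110 ≈ -31670.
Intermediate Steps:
-31670 + Q(125) = -31670 + 1/(-15 + 125) = -31670 + 1/110 = -3483699/110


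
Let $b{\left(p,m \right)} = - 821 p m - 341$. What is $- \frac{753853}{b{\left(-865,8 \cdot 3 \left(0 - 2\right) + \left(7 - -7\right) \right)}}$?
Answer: $\frac{753853}{24145951} \approx 0.031221$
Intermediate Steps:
$b{\left(p,m \right)} = -341 - 821 m p$ ($b{\left(p,m \right)} = - 821 m p - 341 = -341 - 821 m p$)
$- \frac{753853}{b{\left(-865,8 \cdot 3 \left(0 - 2\right) + \left(7 - -7\right) \right)}} = - \frac{753853}{-341 - 821 \left(8 \cdot 3 \left(0 - 2\right) + \left(7 - -7\right)\right) \left(-865\right)} = - \frac{753853}{-341 - 821 \left(8 \cdot 3 \left(-2\right) + \left(7 + 7\right)\right) \left(-865\right)} = - \frac{753853}{-341 - 821 \left(8 \left(-6\right) + 14\right) \left(-865\right)} = - \frac{753853}{-341 - 821 \left(-48 + 14\right) \left(-865\right)} = - \frac{753853}{-341 - \left(-27914\right) \left(-865\right)} = - \frac{753853}{-341 - 24145610} = - \frac{753853}{-24145951} = \left(-753853\right) \left(- \frac{1}{24145951}\right) = \frac{753853}{24145951}$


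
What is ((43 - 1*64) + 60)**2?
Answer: 1521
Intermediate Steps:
((43 - 1*64) + 60)**2 = ((43 - 64) + 60)**2 = (-21 + 60)**2 = 39**2 = 1521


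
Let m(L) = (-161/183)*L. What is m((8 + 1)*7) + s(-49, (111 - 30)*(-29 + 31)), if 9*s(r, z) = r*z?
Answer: -57183/61 ≈ -937.43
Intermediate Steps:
m(L) = -161*L/183 (m(L) = (-161*1/183)*L = -161*L/183)
s(r, z) = r*z/9 (s(r, z) = (r*z)/9 = r*z/9)
m((8 + 1)*7) + s(-49, (111 - 30)*(-29 + 31)) = -161*(8 + 1)*7/183 + (⅑)*(-49)*((111 - 30)*(-29 + 31)) = -483*7/61 + (⅑)*(-49)*(81*2) = -161/183*63 + (⅑)*(-49)*162 = -3381/61 - 882 = -57183/61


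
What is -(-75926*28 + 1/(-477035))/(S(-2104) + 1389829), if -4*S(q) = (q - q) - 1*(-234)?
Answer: 2028284126962/1325938340935 ≈ 1.5297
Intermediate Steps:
S(q) = -117/2 (S(q) = -((q - q) - 1*(-234))/4 = -(0 + 234)/4 = -1/4*234 = -117/2)
-(-75926*28 + 1/(-477035))/(S(-2104) + 1389829) = -(-75926*28 + 1/(-477035))/(-117/2 + 1389829) = -(-2125928 - 1/477035)/2779541/2 = -(-1014142063481)*2/(477035*2779541) = -1*(-2028284126962/1325938340935) = 2028284126962/1325938340935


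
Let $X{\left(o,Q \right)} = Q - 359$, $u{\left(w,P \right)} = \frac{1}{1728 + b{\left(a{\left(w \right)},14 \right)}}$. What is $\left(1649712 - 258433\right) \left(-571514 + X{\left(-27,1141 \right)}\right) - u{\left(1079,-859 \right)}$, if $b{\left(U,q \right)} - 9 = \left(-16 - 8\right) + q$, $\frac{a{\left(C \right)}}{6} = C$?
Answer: $- \frac{1371319939635757}{1727} \approx -7.9405 \cdot 10^{11}$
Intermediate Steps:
$a{\left(C \right)} = 6 C$
$b{\left(U,q \right)} = -15 + q$ ($b{\left(U,q \right)} = 9 + \left(\left(-16 - 8\right) + q\right) = 9 + \left(-24 + q\right) = -15 + q$)
$u{\left(w,P \right)} = \frac{1}{1727}$ ($u{\left(w,P \right)} = \frac{1}{1728 + \left(-15 + 14\right)} = \frac{1}{1728 - 1} = \frac{1}{1727}$)
$X{\left(o,Q \right)} = -359 + Q$
$\left(1649712 - 258433\right) \left(-571514 + X{\left(-27,1141 \right)}\right) - u{\left(1079,-859 \right)} = \left(1649712 - 258433\right) \left(-571514 + \left(-359 + 1141\right)\right) - \frac{1}{1727} = 1391279 \left(-571514 + 782\right) - \frac{1}{1727} = 1391279 \left(-570732\right) - \frac{1}{1727} = -794047446228 - \frac{1}{1727} = - \frac{1371319939635757}{1727}$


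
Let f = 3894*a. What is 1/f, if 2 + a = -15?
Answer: -1/66198 ≈ -1.5106e-5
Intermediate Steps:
a = -17 (a = -2 - 15 = -17)
f = -66198 (f = 3894*(-17) = -66198)
1/f = 1/(-66198) = -1/66198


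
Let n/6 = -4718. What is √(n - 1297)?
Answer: I*√29605 ≈ 172.06*I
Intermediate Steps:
n = -28308 (n = 6*(-4718) = -28308)
√(n - 1297) = √(-28308 - 1297) = √(-29605) = I*√29605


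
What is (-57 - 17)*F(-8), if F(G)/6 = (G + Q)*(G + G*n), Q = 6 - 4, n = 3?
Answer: -85248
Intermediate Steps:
Q = 2
F(G) = 24*G*(2 + G) (F(G) = 6*((G + 2)*(G + G*3)) = 6*((2 + G)*(G + 3*G)) = 6*((2 + G)*(4*G)) = 6*(4*G*(2 + G)) = 24*G*(2 + G))
(-57 - 17)*F(-8) = (-57 - 17)*(24*(-8)*(2 - 8)) = -1776*(-8)*(-6) = -74*1152 = -85248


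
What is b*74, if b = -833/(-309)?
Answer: 61642/309 ≈ 199.49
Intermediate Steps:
b = 833/309 (b = -833*(-1/309) = 833/309 ≈ 2.6958)
b*74 = (833/309)*74 = 61642/309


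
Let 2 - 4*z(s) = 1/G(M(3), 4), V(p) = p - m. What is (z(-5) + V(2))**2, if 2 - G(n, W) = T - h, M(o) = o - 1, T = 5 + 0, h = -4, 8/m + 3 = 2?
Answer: 87025/784 ≈ 111.00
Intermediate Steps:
m = -8 (m = 8/(-3 + 2) = 8/(-1) = 8*(-1) = -8)
T = 5
M(o) = -1 + o
V(p) = 8 + p (V(p) = p - 1*(-8) = p + 8 = 8 + p)
G(n, W) = -7 (G(n, W) = 2 - (5 - 1*(-4)) = 2 - (5 + 4) = 2 - 1*9 = 2 - 9 = -7)
z(s) = 15/28 (z(s) = 1/2 - 1/4/(-7) = 1/2 - 1/4*(-1/7) = 1/2 + 1/28 = 15/28)
(z(-5) + V(2))**2 = (15/28 + (8 + 2))**2 = (15/28 + 10)**2 = (295/28)**2 = 87025/784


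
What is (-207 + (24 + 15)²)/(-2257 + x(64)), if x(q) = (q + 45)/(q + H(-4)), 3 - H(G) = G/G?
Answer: -86724/148853 ≈ -0.58261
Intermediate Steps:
H(G) = 2 (H(G) = 3 - G/G = 3 - 1*1 = 3 - 1 = 2)
x(q) = (45 + q)/(2 + q) (x(q) = (q + 45)/(q + 2) = (45 + q)/(2 + q))
(-207 + (24 + 15)²)/(-2257 + x(64)) = (-207 + (24 + 15)²)/(-2257 + (45 + 64)/(2 + 64)) = (-207 + 39²)/(-2257 + 109/66) = (-207 + 1521)/(-2257 + (1/66)*109) = 1314/(-2257 + 109/66) = 1314/(-148853/66) = 1314*(-66/148853) = -86724/148853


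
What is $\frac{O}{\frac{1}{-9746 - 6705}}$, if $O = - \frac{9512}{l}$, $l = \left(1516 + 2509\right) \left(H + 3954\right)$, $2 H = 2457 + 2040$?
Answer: $\frac{312963824}{49930125} \approx 6.268$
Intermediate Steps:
$H = \frac{4497}{2}$ ($H = \frac{2457 + 2040}{2} = \frac{1}{2} \cdot 4497 = \frac{4497}{2} \approx 2248.5$)
$l = \frac{49930125}{2}$ ($l = \left(1516 + 2509\right) \left(\frac{4497}{2} + 3954\right) = 4025 \cdot \frac{12405}{2} = \frac{49930125}{2} \approx 2.4965 \cdot 10^{7}$)
$O = - \frac{19024}{49930125}$ ($O = - \frac{9512}{\frac{49930125}{2}} = \left(-9512\right) \frac{2}{49930125} = - \frac{19024}{49930125} \approx -0.00038101$)
$\frac{O}{\frac{1}{-9746 - 6705}} = - \frac{19024}{49930125 \frac{1}{-9746 - 6705}} = - \frac{19024}{49930125 \frac{1}{-16451}} = - \frac{19024}{49930125 \left(- \frac{1}{16451}\right)} = \left(- \frac{19024}{49930125}\right) \left(-16451\right) = \frac{312963824}{49930125}$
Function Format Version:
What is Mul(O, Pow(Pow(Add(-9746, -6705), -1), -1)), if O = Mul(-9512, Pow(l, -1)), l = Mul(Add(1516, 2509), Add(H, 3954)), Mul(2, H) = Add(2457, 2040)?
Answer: Rational(312963824, 49930125) ≈ 6.2680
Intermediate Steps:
H = Rational(4497, 2) (H = Mul(Rational(1, 2), Add(2457, 2040)) = Mul(Rational(1, 2), 4497) = Rational(4497, 2) ≈ 2248.5)
l = Rational(49930125, 2) (l = Mul(Add(1516, 2509), Add(Rational(4497, 2), 3954)) = Mul(4025, Rational(12405, 2)) = Rational(49930125, 2) ≈ 2.4965e+7)
O = Rational(-19024, 49930125) (O = Mul(-9512, Pow(Rational(49930125, 2), -1)) = Mul(-9512, Rational(2, 49930125)) = Rational(-19024, 49930125) ≈ -0.00038101)
Mul(O, Pow(Pow(Add(-9746, -6705), -1), -1)) = Mul(Rational(-19024, 49930125), Pow(Pow(Add(-9746, -6705), -1), -1)) = Mul(Rational(-19024, 49930125), Pow(Pow(-16451, -1), -1)) = Mul(Rational(-19024, 49930125), Pow(Rational(-1, 16451), -1)) = Mul(Rational(-19024, 49930125), -16451) = Rational(312963824, 49930125)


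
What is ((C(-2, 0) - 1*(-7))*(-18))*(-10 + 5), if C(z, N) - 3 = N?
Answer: 900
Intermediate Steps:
C(z, N) = 3 + N
((C(-2, 0) - 1*(-7))*(-18))*(-10 + 5) = (((3 + 0) - 1*(-7))*(-18))*(-10 + 5) = ((3 + 7)*(-18))*(-5) = (10*(-18))*(-5) = -180*(-5) = 900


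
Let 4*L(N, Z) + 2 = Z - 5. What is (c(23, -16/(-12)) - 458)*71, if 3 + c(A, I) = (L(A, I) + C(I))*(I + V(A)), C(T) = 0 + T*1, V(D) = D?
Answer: -1183499/36 ≈ -32875.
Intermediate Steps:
C(T) = T (C(T) = 0 + T = T)
L(N, Z) = -7/4 + Z/4 (L(N, Z) = -½ + (Z - 5)/4 = -½ + (-5 + Z)/4 = -½ + (-5/4 + Z/4) = -7/4 + Z/4)
c(A, I) = -3 + (-7/4 + 5*I/4)*(A + I) (c(A, I) = -3 + ((-7/4 + I/4) + I)*(I + A) = -3 + (-7/4 + 5*I/4)*(A + I))
(c(23, -16/(-12)) - 458)*71 = ((-3 - 7/4*23 - (-28)/(-12) + 5*(-16/(-12))²/4 + (5/4)*23*(-16/(-12))) - 458)*71 = ((-3 - 161/4 - (-28)*(-1)/12 + 5*(-16*(-1/12))²/4 + (5/4)*23*(-16*(-1/12))) - 458)*71 = ((-3 - 161/4 - 7/4*4/3 + 5*(4/3)²/4 + (5/4)*23*(4/3)) - 458)*71 = ((-3 - 161/4 - 7/3 + (5/4)*(16/9) + 115/3) - 458)*71 = ((-3 - 161/4 - 7/3 + 20/9 + 115/3) - 458)*71 = (-181/36 - 458)*71 = -16669/36*71 = -1183499/36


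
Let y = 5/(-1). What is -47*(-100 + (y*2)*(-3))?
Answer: 3290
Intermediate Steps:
y = -5 (y = 5*(-1) = -5)
-47*(-100 + (y*2)*(-3)) = -47*(-100 - 5*2*(-3)) = -47*(-100 - 10*(-3)) = -47*(-100 + 30) = -47*(-70) = 3290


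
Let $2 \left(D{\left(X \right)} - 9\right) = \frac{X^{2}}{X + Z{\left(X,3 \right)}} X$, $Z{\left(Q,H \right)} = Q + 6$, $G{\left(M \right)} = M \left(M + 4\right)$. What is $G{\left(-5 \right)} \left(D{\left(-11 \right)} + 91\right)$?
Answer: $\frac{22655}{32} \approx 707.97$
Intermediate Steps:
$G{\left(M \right)} = M \left(4 + M\right)$
$Z{\left(Q,H \right)} = 6 + Q$
$D{\left(X \right)} = 9 + \frac{X^{3}}{2 \left(6 + 2 X\right)}$ ($D{\left(X \right)} = 9 + \frac{\frac{X^{2}}{X + \left(6 + X\right)} X}{2} = 9 + \frac{\frac{X^{2}}{6 + 2 X} X}{2} = 9 + \frac{X^{3} \frac{1}{6 + 2 X}}{2} = 9 + \frac{X^{3}}{2 \left(6 + 2 X\right)}$)
$G{\left(-5 \right)} \left(D{\left(-11 \right)} + 91\right) = - 5 \left(4 - 5\right) \left(\frac{108 + \left(-11\right)^{3} + 36 \left(-11\right)}{4 \left(3 - 11\right)} + 91\right) = \left(-5\right) \left(-1\right) \left(\frac{108 - 1331 - 396}{4 \left(-8\right)} + 91\right) = 5 \left(\frac{1}{4} \left(- \frac{1}{8}\right) \left(-1619\right) + 91\right) = 5 \left(\frac{1619}{32} + 91\right) = 5 \cdot \frac{4531}{32} = \frac{22655}{32}$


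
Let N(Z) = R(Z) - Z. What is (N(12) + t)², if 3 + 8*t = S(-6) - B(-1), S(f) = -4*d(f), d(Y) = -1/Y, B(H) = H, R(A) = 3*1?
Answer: 784/9 ≈ 87.111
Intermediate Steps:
R(A) = 3
N(Z) = 3 - Z
S(f) = 4/f (S(f) = -(-4)/f = 4/f)
t = -⅓ (t = -3/8 + (4/(-6) - 1*(-1))/8 = -3/8 + (4*(-⅙) + 1)/8 = -3/8 + (-⅔ + 1)/8 = -3/8 + (⅛)*(⅓) = -3/8 + 1/24 = -⅓ ≈ -0.33333)
(N(12) + t)² = ((3 - 1*12) - ⅓)² = ((3 - 12) - ⅓)² = (-9 - ⅓)² = (-28/3)² = 784/9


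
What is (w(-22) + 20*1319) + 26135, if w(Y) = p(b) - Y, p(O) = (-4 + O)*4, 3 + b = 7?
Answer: 52537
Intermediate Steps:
b = 4 (b = -3 + 7 = 4)
p(O) = -16 + 4*O
w(Y) = -Y (w(Y) = (-16 + 4*4) - Y = (-16 + 16) - Y = 0 - Y = -Y)
(w(-22) + 20*1319) + 26135 = (-1*(-22) + 20*1319) + 26135 = (22 + 26380) + 26135 = 26402 + 26135 = 52537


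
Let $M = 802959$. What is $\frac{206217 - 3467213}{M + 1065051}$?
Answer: $- \frac{1630498}{934005} \approx -1.7457$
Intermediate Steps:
$\frac{206217 - 3467213}{M + 1065051} = \frac{206217 - 3467213}{802959 + 1065051} = - \frac{3260996}{1868010} = \left(-3260996\right) \frac{1}{1868010} = - \frac{1630498}{934005}$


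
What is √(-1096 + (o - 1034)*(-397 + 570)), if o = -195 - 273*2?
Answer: I*√308171 ≈ 555.13*I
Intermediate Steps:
o = -741 (o = -195 - 546 = -741)
√(-1096 + (o - 1034)*(-397 + 570)) = √(-1096 + (-741 - 1034)*(-397 + 570)) = √(-1096 - 1775*173) = √(-1096 - 307075) = √(-308171) = I*√308171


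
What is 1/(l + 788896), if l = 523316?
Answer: 1/1312212 ≈ 7.6207e-7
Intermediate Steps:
1/(l + 788896) = 1/(523316 + 788896) = 1/1312212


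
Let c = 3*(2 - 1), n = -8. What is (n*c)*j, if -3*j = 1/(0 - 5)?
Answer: -8/5 ≈ -1.6000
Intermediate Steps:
j = 1/15 (j = -1/(3*(0 - 5)) = -⅓/(-5) = -⅓*(-⅕) = 1/15 ≈ 0.066667)
c = 3 (c = 3*1 = 3)
(n*c)*j = -8*3*(1/15) = -24*1/15 = -8/5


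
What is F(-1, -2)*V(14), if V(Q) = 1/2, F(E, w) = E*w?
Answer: 1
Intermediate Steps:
V(Q) = ½
F(-1, -2)*V(14) = -1*(-2)*(½) = 2*(½) = 1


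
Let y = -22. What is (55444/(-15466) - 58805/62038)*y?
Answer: 2174556501/21806357 ≈ 99.721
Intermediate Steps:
(55444/(-15466) - 58805/62038)*y = (55444/(-15466) - 58805/62038)*(-22) = (55444*(-1/15466) - 58805*1/62038)*(-22) = (-27722/7733 - 58805/62038)*(-22) = -2174556501/479739854*(-22) = 2174556501/21806357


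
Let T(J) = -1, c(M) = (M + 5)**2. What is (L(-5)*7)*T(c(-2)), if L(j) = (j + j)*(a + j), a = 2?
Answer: -210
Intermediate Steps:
c(M) = (5 + M)**2
L(j) = 2*j*(2 + j) (L(j) = (j + j)*(2 + j) = (2*j)*(2 + j) = 2*j*(2 + j))
(L(-5)*7)*T(c(-2)) = ((2*(-5)*(2 - 5))*7)*(-1) = ((2*(-5)*(-3))*7)*(-1) = (30*7)*(-1) = 210*(-1) = -210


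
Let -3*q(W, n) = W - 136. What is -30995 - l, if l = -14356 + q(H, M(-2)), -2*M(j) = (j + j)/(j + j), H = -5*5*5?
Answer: -16726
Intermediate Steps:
H = -125 (H = -25*5 = -125)
M(j) = -1/2 (M(j) = -(j + j)/(2*(j + j)) = -2*j/(2*(2*j)) = -2*j*1/(2*j)/2 = -1/2*1 = -1/2)
q(W, n) = 136/3 - W/3 (q(W, n) = -(W - 136)/3 = -(-136 + W)/3 = 136/3 - W/3)
l = -14269 (l = -14356 + (136/3 - 1/3*(-125)) = -14356 + (136/3 + 125/3) = -14356 + 87 = -14269)
-30995 - l = -30995 - 1*(-14269) = -30995 + 14269 = -16726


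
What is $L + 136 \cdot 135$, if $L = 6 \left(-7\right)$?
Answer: $18318$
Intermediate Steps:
$L = -42$
$L + 136 \cdot 135 = -42 + 136 \cdot 135 = -42 + 18360 = 18318$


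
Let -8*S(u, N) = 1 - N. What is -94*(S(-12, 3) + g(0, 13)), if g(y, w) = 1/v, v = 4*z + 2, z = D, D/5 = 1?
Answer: -611/22 ≈ -27.773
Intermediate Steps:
D = 5 (D = 5*1 = 5)
z = 5
S(u, N) = -1/8 + N/8 (S(u, N) = -(1 - N)/8 = -1/8 + N/8)
v = 22 (v = 4*5 + 2 = 20 + 2 = 22)
g(y, w) = 1/22
-94*(S(-12, 3) + g(0, 13)) = -94*((-1/8 + (1/8)*3) + 1/22) = -94*((-1/8 + 3/8) + 1/22) = -94*(1/4 + 1/22) = -94*13/44 = -611/22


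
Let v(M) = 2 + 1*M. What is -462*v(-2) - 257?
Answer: -257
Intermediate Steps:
v(M) = 2 + M
-462*v(-2) - 257 = -462*(2 - 2) - 257 = -462*0 - 257 = 0 - 257 = -257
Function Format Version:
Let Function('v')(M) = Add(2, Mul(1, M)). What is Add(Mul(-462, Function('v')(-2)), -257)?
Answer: -257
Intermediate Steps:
Function('v')(M) = Add(2, M)
Add(Mul(-462, Function('v')(-2)), -257) = Add(Mul(-462, Add(2, -2)), -257) = Add(Mul(-462, 0), -257) = Add(0, -257) = -257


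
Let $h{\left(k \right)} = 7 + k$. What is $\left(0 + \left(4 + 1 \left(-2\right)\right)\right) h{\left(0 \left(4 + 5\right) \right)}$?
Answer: $14$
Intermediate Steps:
$\left(0 + \left(4 + 1 \left(-2\right)\right)\right) h{\left(0 \left(4 + 5\right) \right)} = \left(0 + \left(4 + 1 \left(-2\right)\right)\right) \left(7 + 0 \left(4 + 5\right)\right) = \left(0 + \left(4 - 2\right)\right) \left(7 + 0 \cdot 9\right) = \left(0 + 2\right) \left(7 + 0\right) = 2 \cdot 7 = 14$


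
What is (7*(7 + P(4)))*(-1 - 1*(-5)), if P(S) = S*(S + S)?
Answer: 1092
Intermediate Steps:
P(S) = 2*S² (P(S) = S*(2*S) = 2*S²)
(7*(7 + P(4)))*(-1 - 1*(-5)) = (7*(7 + 2*4²))*(-1 - 1*(-5)) = (7*(7 + 2*16))*(-1 + 5) = (7*(7 + 32))*4 = (7*39)*4 = 273*4 = 1092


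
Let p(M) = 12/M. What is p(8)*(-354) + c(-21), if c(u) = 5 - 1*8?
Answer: -534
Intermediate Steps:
c(u) = -3 (c(u) = 5 - 8 = -3)
p(8)*(-354) + c(-21) = (12/8)*(-354) - 3 = (12*(1/8))*(-354) - 3 = (3/2)*(-354) - 3 = -531 - 3 = -534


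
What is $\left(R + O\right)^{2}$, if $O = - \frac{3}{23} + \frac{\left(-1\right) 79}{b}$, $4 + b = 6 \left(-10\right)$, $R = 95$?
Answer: $\frac{20012346225}{2166784} \approx 9236.0$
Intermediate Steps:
$b = -64$ ($b = -4 + 6 \left(-10\right) = -4 - 60 = -64$)
$O = \frac{1625}{1472}$ ($O = - \frac{3}{23} + \frac{\left(-1\right) 79}{-64} = \left(-3\right) \frac{1}{23} - - \frac{79}{64} = - \frac{3}{23} + \frac{79}{64} = \frac{1625}{1472} \approx 1.1039$)
$\left(R + O\right)^{2} = \left(95 + \frac{1625}{1472}\right)^{2} = \left(\frac{141465}{1472}\right)^{2} = \frac{20012346225}{2166784}$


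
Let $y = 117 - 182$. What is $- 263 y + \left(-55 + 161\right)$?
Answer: $17201$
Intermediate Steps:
$y = -65$
$- 263 y + \left(-55 + 161\right) = \left(-263\right) \left(-65\right) + \left(-55 + 161\right) = 17095 + 106 = 17201$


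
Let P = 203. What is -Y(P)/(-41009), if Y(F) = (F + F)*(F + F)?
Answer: 164836/41009 ≈ 4.0195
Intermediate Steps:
Y(F) = 4*F² (Y(F) = (2*F)*(2*F) = 4*F²)
-Y(P)/(-41009) = -4*203²/(-41009) = -4*41209*(-1)/41009 = -164836*(-1)/41009 = -1*(-164836/41009) = 164836/41009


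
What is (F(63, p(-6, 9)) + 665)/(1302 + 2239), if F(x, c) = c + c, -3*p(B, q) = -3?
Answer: 667/3541 ≈ 0.18836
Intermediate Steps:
p(B, q) = 1 (p(B, q) = -1/3*(-3) = 1)
F(x, c) = 2*c
(F(63, p(-6, 9)) + 665)/(1302 + 2239) = (2*1 + 665)/(1302 + 2239) = (2 + 665)/3541 = 667*(1/3541) = 667/3541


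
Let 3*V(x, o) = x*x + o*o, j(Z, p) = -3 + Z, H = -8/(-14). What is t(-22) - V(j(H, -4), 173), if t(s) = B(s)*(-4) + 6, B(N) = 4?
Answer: -1468280/147 ≈ -9988.3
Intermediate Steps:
H = 4/7 (H = -8*(-1/14) = 4/7 ≈ 0.57143)
V(x, o) = o²/3 + x²/3 (V(x, o) = (x*x + o*o)/3 = (x² + o²)/3 = (o² + x²)/3 = o²/3 + x²/3)
t(s) = -10 (t(s) = 4*(-4) + 6 = -16 + 6 = -10)
t(-22) - V(j(H, -4), 173) = -10 - ((⅓)*173² + (-3 + 4/7)²/3) = -10 - ((⅓)*29929 + (-17/7)²/3) = -10 - (29929/3 + (⅓)*(289/49)) = -10 - (29929/3 + 289/147) = -10 - 1*1466810/147 = -10 - 1466810/147 = -1468280/147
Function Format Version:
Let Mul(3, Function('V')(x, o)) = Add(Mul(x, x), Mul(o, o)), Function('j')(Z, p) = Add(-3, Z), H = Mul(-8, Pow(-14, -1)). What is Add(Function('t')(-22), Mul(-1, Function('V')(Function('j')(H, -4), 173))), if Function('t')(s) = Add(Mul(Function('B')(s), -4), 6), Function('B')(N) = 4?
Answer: Rational(-1468280, 147) ≈ -9988.3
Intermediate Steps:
H = Rational(4, 7) (H = Mul(-8, Rational(-1, 14)) = Rational(4, 7) ≈ 0.57143)
Function('V')(x, o) = Add(Mul(Rational(1, 3), Pow(o, 2)), Mul(Rational(1, 3), Pow(x, 2))) (Function('V')(x, o) = Mul(Rational(1, 3), Add(Mul(x, x), Mul(o, o))) = Mul(Rational(1, 3), Add(Pow(x, 2), Pow(o, 2))) = Mul(Rational(1, 3), Add(Pow(o, 2), Pow(x, 2))) = Add(Mul(Rational(1, 3), Pow(o, 2)), Mul(Rational(1, 3), Pow(x, 2))))
Function('t')(s) = -10 (Function('t')(s) = Add(Mul(4, -4), 6) = Add(-16, 6) = -10)
Add(Function('t')(-22), Mul(-1, Function('V')(Function('j')(H, -4), 173))) = Add(-10, Mul(-1, Add(Mul(Rational(1, 3), Pow(173, 2)), Mul(Rational(1, 3), Pow(Add(-3, Rational(4, 7)), 2))))) = Add(-10, Mul(-1, Add(Mul(Rational(1, 3), 29929), Mul(Rational(1, 3), Pow(Rational(-17, 7), 2))))) = Add(-10, Mul(-1, Add(Rational(29929, 3), Mul(Rational(1, 3), Rational(289, 49))))) = Add(-10, Mul(-1, Add(Rational(29929, 3), Rational(289, 147)))) = Add(-10, Mul(-1, Rational(1466810, 147))) = Add(-10, Rational(-1466810, 147)) = Rational(-1468280, 147)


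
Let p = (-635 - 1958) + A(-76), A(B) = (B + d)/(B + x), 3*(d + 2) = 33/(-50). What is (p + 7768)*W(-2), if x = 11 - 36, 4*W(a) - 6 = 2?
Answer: 26137661/2525 ≈ 10352.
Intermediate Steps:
W(a) = 2 (W(a) = 3/2 + (¼)*2 = 3/2 + ½ = 2)
x = -25
d = -111/50 (d = -2 + (33/(-50))/3 = -2 + (33*(-1/50))/3 = -2 + (⅓)*(-33/50) = -2 - 11/50 = -111/50 ≈ -2.2200)
A(B) = (-111/50 + B)/(-25 + B) (A(B) = (B - 111/50)/(B - 25) = (-111/50 + B)/(-25 + B))
p = -13090739/5050 (p = (-635 - 1958) + (-111/50 - 76)/(-25 - 76) = -2593 - 3911/50/(-101) = -2593 - 1/101*(-3911/50) = -2593 + 3911/5050 = -13090739/5050 ≈ -2592.2)
(p + 7768)*W(-2) = (-13090739/5050 + 7768)*2 = (26137661/5050)*2 = 26137661/2525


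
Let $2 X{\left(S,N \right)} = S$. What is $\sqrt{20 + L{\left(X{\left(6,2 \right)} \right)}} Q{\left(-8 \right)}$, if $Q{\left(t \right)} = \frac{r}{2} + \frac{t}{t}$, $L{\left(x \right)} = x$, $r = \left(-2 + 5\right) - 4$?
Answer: $\frac{\sqrt{23}}{2} \approx 2.3979$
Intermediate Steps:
$X{\left(S,N \right)} = \frac{S}{2}$
$r = -1$ ($r = 3 - 4 = -1$)
$Q{\left(t \right)} = \frac{1}{2}$ ($Q{\left(t \right)} = - \frac{1}{2} + \frac{t}{t} = \left(-1\right) \frac{1}{2} + 1 = - \frac{1}{2} + 1 = \frac{1}{2}$)
$\sqrt{20 + L{\left(X{\left(6,2 \right)} \right)}} Q{\left(-8 \right)} = \sqrt{20 + \frac{1}{2} \cdot 6} \cdot \frac{1}{2} = \sqrt{20 + 3} \cdot \frac{1}{2} = \sqrt{23} \cdot \frac{1}{2} = \frac{\sqrt{23}}{2}$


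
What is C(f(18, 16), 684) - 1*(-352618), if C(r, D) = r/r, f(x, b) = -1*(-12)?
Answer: 352619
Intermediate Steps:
f(x, b) = 12
C(r, D) = 1
C(f(18, 16), 684) - 1*(-352618) = 1 - 1*(-352618) = 1 + 352618 = 352619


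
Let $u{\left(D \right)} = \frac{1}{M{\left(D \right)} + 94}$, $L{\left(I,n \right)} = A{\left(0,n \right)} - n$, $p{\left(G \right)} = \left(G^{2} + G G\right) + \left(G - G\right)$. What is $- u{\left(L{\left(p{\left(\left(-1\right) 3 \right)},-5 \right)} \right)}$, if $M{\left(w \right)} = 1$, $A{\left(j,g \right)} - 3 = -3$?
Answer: $- \frac{1}{95} \approx -0.010526$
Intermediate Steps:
$A{\left(j,g \right)} = 0$ ($A{\left(j,g \right)} = 3 - 3 = 0$)
$p{\left(G \right)} = 2 G^{2}$ ($p{\left(G \right)} = \left(G^{2} + G^{2}\right) + 0 = 2 G^{2} + 0 = 2 G^{2}$)
$L{\left(I,n \right)} = - n$ ($L{\left(I,n \right)} = 0 - n = - n$)
$u{\left(D \right)} = \frac{1}{95}$ ($u{\left(D \right)} = \frac{1}{1 + 94} = \frac{1}{95}$)
$- u{\left(L{\left(p{\left(\left(-1\right) 3 \right)},-5 \right)} \right)} = \left(-1\right) \frac{1}{95} = - \frac{1}{95}$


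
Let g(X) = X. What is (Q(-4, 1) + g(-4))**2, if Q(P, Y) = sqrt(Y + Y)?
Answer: (4 - sqrt(2))**2 ≈ 6.6863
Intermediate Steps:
Q(P, Y) = sqrt(2)*sqrt(Y) (Q(P, Y) = sqrt(2*Y) = sqrt(2)*sqrt(Y))
(Q(-4, 1) + g(-4))**2 = (sqrt(2)*sqrt(1) - 4)**2 = (sqrt(2)*1 - 4)**2 = (sqrt(2) - 4)**2 = (-4 + sqrt(2))**2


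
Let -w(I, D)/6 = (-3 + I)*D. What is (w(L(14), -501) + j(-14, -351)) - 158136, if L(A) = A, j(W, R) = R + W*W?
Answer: -125225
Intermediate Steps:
j(W, R) = R + W**2
w(I, D) = -6*D*(-3 + I) (w(I, D) = -6*(-3 + I)*D = -6*D*(-3 + I))
(w(L(14), -501) + j(-14, -351)) - 158136 = (6*(-501)*(3 - 1*14) + (-351 + (-14)**2)) - 158136 = (6*(-501)*(3 - 14) + (-351 + 196)) - 158136 = (6*(-501)*(-11) - 155) - 158136 = (33066 - 155) - 158136 = 32911 - 158136 = -125225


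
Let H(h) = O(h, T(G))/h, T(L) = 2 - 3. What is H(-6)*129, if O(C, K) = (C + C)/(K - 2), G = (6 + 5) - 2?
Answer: -86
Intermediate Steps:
G = 9 (G = 11 - 2 = 9)
T(L) = -1
O(C, K) = 2*C/(-2 + K) (O(C, K) = (2*C)/(-2 + K) = 2*C/(-2 + K))
H(h) = -⅔ (H(h) = (2*h/(-2 - 1))/h = (2*h/(-3))/h = (2*h*(-⅓))/h = (-2*h/3)/h = -⅔)
H(-6)*129 = -⅔*129 = -86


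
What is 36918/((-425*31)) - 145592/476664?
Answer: -2439457019/785006025 ≈ -3.1076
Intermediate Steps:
36918/((-425*31)) - 145592/476664 = 36918/(-13175) - 145592*1/476664 = 36918*(-1/13175) - 18199/59583 = -36918/13175 - 18199/59583 = -2439457019/785006025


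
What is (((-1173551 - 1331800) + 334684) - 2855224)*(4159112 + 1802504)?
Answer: -29962432199856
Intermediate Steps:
(((-1173551 - 1331800) + 334684) - 2855224)*(4159112 + 1802504) = ((-2505351 + 334684) - 2855224)*5961616 = (-2170667 - 2855224)*5961616 = -5025891*5961616 = -29962432199856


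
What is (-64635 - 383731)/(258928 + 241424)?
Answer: -224183/250176 ≈ -0.89610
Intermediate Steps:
(-64635 - 383731)/(258928 + 241424) = -448366/500352 = -448366*1/500352 = -224183/250176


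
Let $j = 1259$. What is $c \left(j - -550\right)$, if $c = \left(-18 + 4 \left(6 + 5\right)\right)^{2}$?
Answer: $1222884$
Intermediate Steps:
$c = 676$ ($c = \left(-18 + 4 \cdot 11\right)^{2} = \left(-18 + 44\right)^{2} = 26^{2} = 676$)
$c \left(j - -550\right) = 676 \left(1259 - -550\right) = 676 \left(1259 + 550\right) = 676 \cdot 1809 = 1222884$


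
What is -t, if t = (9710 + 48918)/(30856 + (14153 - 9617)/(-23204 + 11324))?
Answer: -3224540/1697059 ≈ -1.9001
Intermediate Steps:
t = 3224540/1697059 (t = 58628/(30856 + 4536/(-11880)) = 58628/(30856 + 4536*(-1/11880)) = 58628/(30856 - 21/55) = 58628/(1697059/55) = 58628*(55/1697059) = 3224540/1697059 ≈ 1.9001)
-t = -1*3224540/1697059 = -3224540/1697059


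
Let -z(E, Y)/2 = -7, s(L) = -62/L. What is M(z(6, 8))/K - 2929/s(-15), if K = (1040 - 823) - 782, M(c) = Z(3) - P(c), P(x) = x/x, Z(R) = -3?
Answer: -24823027/35030 ≈ -708.62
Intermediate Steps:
P(x) = 1
z(E, Y) = 14 (z(E, Y) = -2*(-7) = 14)
M(c) = -4 (M(c) = -3 - 1*1 = -3 - 1 = -4)
K = -565 (K = 217 - 782 = -565)
M(z(6, 8))/K - 2929/s(-15) = -4/(-565) - 2929/((-62/(-15))) = -4*(-1/565) - 2929/((-62*(-1/15))) = 4/565 - 2929/62/15 = 4/565 - 2929*15/62 = 4/565 - 43935/62 = -24823027/35030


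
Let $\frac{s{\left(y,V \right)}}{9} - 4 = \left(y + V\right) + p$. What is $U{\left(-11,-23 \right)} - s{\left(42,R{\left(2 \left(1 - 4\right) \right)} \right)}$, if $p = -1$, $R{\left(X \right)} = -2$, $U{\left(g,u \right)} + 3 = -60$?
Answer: $-450$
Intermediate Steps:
$U{\left(g,u \right)} = -63$ ($U{\left(g,u \right)} = -3 - 60 = -63$)
$s{\left(y,V \right)} = 27 + 9 V + 9 y$ ($s{\left(y,V \right)} = 36 + 9 \left(\left(y + V\right) - 1\right) = 36 + 9 \left(\left(V + y\right) - 1\right) = 36 + 9 \left(-1 + V + y\right) = 36 + \left(-9 + 9 V + 9 y\right) = 27 + 9 V + 9 y$)
$U{\left(-11,-23 \right)} - s{\left(42,R{\left(2 \left(1 - 4\right) \right)} \right)} = -63 - \left(27 + 9 \left(-2\right) + 9 \cdot 42\right) = -63 - \left(27 - 18 + 378\right) = -63 - 387 = -450$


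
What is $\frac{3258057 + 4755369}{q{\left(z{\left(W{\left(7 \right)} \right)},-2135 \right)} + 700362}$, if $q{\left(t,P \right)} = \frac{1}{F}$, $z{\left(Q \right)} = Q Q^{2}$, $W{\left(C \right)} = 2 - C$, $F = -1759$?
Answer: $\frac{14095616334}{1231936757} \approx 11.442$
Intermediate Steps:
$z{\left(Q \right)} = Q^{3}$
$q{\left(t,P \right)} = - \frac{1}{1759}$ ($q{\left(t,P \right)} = \frac{1}{-1759} = - \frac{1}{1759}$)
$\frac{3258057 + 4755369}{q{\left(z{\left(W{\left(7 \right)} \right)},-2135 \right)} + 700362} = \frac{3258057 + 4755369}{- \frac{1}{1759} + 700362} = \frac{8013426}{\frac{1231936757}{1759}} = 8013426 \cdot \frac{1759}{1231936757} = \frac{14095616334}{1231936757}$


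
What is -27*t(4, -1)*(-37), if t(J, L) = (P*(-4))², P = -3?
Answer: 143856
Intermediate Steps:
t(J, L) = 144 (t(J, L) = (-3*(-4))² = 12² = 144)
-27*t(4, -1)*(-37) = -27*144*(-37) = -3888*(-37) = 143856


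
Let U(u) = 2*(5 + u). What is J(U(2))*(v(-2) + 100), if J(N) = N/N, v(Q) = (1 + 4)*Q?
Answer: 90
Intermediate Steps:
v(Q) = 5*Q
U(u) = 10 + 2*u
J(N) = 1
J(U(2))*(v(-2) + 100) = 1*(5*(-2) + 100) = 1*(-10 + 100) = 1*90 = 90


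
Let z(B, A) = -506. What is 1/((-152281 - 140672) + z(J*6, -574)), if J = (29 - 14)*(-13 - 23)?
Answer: -1/293459 ≈ -3.4076e-6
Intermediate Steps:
J = -540 (J = 15*(-36) = -540)
1/((-152281 - 140672) + z(J*6, -574)) = 1/((-152281 - 140672) - 506) = 1/(-292953 - 506) = 1/(-293459) = -1/293459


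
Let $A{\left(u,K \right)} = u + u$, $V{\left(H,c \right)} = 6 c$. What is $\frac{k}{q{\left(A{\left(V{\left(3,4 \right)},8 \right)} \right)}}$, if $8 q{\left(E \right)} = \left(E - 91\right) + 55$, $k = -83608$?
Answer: $- \frac{167216}{3} \approx -55739.0$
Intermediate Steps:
$A{\left(u,K \right)} = 2 u$
$q{\left(E \right)} = - \frac{9}{2} + \frac{E}{8}$ ($q{\left(E \right)} = \frac{\left(E - 91\right) + 55}{8} = \frac{\left(-91 + E\right) + 55}{8} = \frac{-36 + E}{8} = - \frac{9}{2} + \frac{E}{8}$)
$\frac{k}{q{\left(A{\left(V{\left(3,4 \right)},8 \right)} \right)}} = - \frac{83608}{- \frac{9}{2} + \frac{2 \cdot 6 \cdot 4}{8}} = - \frac{83608}{- \frac{9}{2} + \frac{2 \cdot 24}{8}} = - \frac{83608}{- \frac{9}{2} + \frac{1}{8} \cdot 48} = - \frac{83608}{- \frac{9}{2} + 6} = - \frac{83608}{\frac{3}{2}} = \left(-83608\right) \frac{2}{3} = - \frac{167216}{3}$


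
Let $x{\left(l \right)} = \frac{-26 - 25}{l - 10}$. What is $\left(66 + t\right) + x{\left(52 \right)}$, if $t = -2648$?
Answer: $- \frac{36165}{14} \approx -2583.2$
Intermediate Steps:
$x{\left(l \right)} = - \frac{51}{-10 + l}$
$\left(66 + t\right) + x{\left(52 \right)} = \left(66 - 2648\right) - \frac{51}{-10 + 52} = -2582 - \frac{51}{42} = -2582 - \frac{17}{14} = - \frac{36165}{14}$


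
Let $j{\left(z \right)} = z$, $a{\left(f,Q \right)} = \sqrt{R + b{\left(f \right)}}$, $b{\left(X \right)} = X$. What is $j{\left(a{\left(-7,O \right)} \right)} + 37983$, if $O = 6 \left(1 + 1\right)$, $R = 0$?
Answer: $37983 + i \sqrt{7} \approx 37983.0 + 2.6458 i$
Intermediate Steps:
$O = 12$ ($O = 6 \cdot 2 = 12$)
$a{\left(f,Q \right)} = \sqrt{f}$ ($a{\left(f,Q \right)} = \sqrt{0 + f} = \sqrt{f}$)
$j{\left(a{\left(-7,O \right)} \right)} + 37983 = \sqrt{-7} + 37983 = i \sqrt{7} + 37983 = 37983 + i \sqrt{7}$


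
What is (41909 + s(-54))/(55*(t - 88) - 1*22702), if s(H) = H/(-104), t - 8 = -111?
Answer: -2179295/1726764 ≈ -1.2621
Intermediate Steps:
t = -103 (t = 8 - 111 = -103)
s(H) = -H/104 (s(H) = H*(-1/104) = -H/104)
(41909 + s(-54))/(55*(t - 88) - 1*22702) = (41909 - 1/104*(-54))/(55*(-103 - 88) - 1*22702) = (41909 + 27/52)/(55*(-191) - 22702) = 2179295/(52*(-10505 - 22702)) = (2179295/52)/(-33207) = (2179295/52)*(-1/33207) = -2179295/1726764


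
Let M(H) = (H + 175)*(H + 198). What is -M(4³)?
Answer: -62618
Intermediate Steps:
M(H) = (175 + H)*(198 + H)
-M(4³) = -(34650 + (4³)² + 373*4³) = -(34650 + 64² + 373*64) = -(34650 + 4096 + 23872) = -1*62618 = -62618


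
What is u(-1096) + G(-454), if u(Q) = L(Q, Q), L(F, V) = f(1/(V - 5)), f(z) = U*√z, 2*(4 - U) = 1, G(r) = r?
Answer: -454 + 7*I*√1101/2202 ≈ -454.0 + 0.10548*I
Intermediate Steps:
U = 7/2 (U = 4 - ½*1 = 4 - ½ = 7/2 ≈ 3.5000)
f(z) = 7*√z/2
L(F, V) = 7*√(1/(-5 + V))/2 (L(F, V) = 7*√(1/(V - 5))/2 = 7*√(1/(-5 + V))/2)
u(Q) = 7*√(1/(-5 + Q))/2
u(-1096) + G(-454) = 7*√(1/(-5 - 1096))/2 - 454 = 7*√(1/(-1101))/2 - 454 = 7*√(-1/1101)/2 - 454 = 7*(I*√1101/1101)/2 - 454 = 7*I*√1101/2202 - 454 = -454 + 7*I*√1101/2202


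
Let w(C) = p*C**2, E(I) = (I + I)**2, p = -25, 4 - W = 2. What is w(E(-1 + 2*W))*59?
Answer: -1911600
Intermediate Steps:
W = 2 (W = 4 - 1*2 = 4 - 2 = 2)
E(I) = 4*I**2 (E(I) = (2*I)**2 = 4*I**2)
w(C) = -25*C**2
w(E(-1 + 2*W))*59 = -25*16*(-1 + 2*2)**4*59 = -25*16*(-1 + 4)**4*59 = -25*(4*3**2)**2*59 = -25*(4*9)**2*59 = -25*36**2*59 = -25*1296*59 = -32400*59 = -1911600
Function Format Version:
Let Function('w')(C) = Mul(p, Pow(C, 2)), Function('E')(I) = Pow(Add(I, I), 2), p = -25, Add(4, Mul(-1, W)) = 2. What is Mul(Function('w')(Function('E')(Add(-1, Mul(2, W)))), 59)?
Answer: -1911600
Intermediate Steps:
W = 2 (W = Add(4, Mul(-1, 2)) = Add(4, -2) = 2)
Function('E')(I) = Mul(4, Pow(I, 2)) (Function('E')(I) = Pow(Mul(2, I), 2) = Mul(4, Pow(I, 2)))
Function('w')(C) = Mul(-25, Pow(C, 2))
Mul(Function('w')(Function('E')(Add(-1, Mul(2, W)))), 59) = Mul(Mul(-25, Pow(Mul(4, Pow(Add(-1, Mul(2, 2)), 2)), 2)), 59) = Mul(Mul(-25, Pow(Mul(4, Pow(Add(-1, 4), 2)), 2)), 59) = Mul(Mul(-25, Pow(Mul(4, Pow(3, 2)), 2)), 59) = Mul(Mul(-25, Pow(Mul(4, 9), 2)), 59) = Mul(Mul(-25, Pow(36, 2)), 59) = Mul(Mul(-25, 1296), 59) = Mul(-32400, 59) = -1911600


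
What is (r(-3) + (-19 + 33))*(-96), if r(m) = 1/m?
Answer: -1312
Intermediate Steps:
(r(-3) + (-19 + 33))*(-96) = (1/(-3) + (-19 + 33))*(-96) = (-⅓ + 14)*(-96) = (41/3)*(-96) = -1312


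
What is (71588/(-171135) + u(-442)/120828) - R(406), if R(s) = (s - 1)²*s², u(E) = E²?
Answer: -46589418898894728227/1723158315 ≈ -2.7037e+10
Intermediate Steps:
R(s) = s²*(-1 + s)² (R(s) = (-1 + s)²*s² = s²*(-1 + s)²)
(71588/(-171135) + u(-442)/120828) - R(406) = (71588/(-171135) + (-442)²/120828) - 406²*(-1 + 406)² = (71588*(-1/171135) + 195364*(1/120828)) - 164836*405² = (-71588/171135 + 48841/30207) - 164836*164025 = 2065315273/1723158315 - 1*27037224900 = 2065315273/1723158315 - 27037224900 = -46589418898894728227/1723158315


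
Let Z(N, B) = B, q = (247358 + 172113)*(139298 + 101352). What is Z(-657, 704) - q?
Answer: -100945695446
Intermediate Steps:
q = 100945696150 (q = 419471*240650 = 100945696150)
Z(-657, 704) - q = 704 - 1*100945696150 = 704 - 100945696150 = -100945695446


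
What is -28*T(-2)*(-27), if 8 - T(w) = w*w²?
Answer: 12096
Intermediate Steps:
T(w) = 8 - w³ (T(w) = 8 - w*w² = 8 - w³)
-28*T(-2)*(-27) = -28*(8 - 1*(-2)³)*(-27) = -28*(8 - 1*(-8))*(-27) = -28*(8 + 8)*(-27) = -28*16*(-27) = -448*(-27) = 12096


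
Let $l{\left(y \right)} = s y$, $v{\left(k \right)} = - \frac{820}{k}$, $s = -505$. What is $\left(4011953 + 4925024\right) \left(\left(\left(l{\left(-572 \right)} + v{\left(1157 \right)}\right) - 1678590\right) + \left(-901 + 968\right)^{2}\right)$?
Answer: $- \frac{14323513396941889}{1157} \approx -1.238 \cdot 10^{13}$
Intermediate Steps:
$l{\left(y \right)} = - 505 y$
$\left(4011953 + 4925024\right) \left(\left(\left(l{\left(-572 \right)} + v{\left(1157 \right)}\right) - 1678590\right) + \left(-901 + 968\right)^{2}\right) = \left(4011953 + 4925024\right) \left(\left(\left(\left(-505\right) \left(-572\right) - \frac{820}{1157}\right) - 1678590\right) + \left(-901 + 968\right)^{2}\right) = 8936977 \left(\left(\left(288860 - \frac{820}{1157}\right) - 1678590\right) + 67^{2}\right) = 8936977 \left(\left(\left(288860 - \frac{820}{1157}\right) - 1678590\right) + 4489\right) = 8936977 \left(\left(\frac{334210200}{1157} - 1678590\right) + 4489\right) = 8936977 \left(- \frac{1607918430}{1157} + 4489\right) = 8936977 \left(- \frac{1602724657}{1157}\right) = - \frac{14323513396941889}{1157}$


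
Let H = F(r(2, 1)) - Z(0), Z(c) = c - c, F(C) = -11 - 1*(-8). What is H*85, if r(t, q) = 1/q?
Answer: -255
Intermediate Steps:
F(C) = -3 (F(C) = -11 + 8 = -3)
Z(c) = 0
H = -3 (H = -3 - 1*0 = -3 + 0 = -3)
H*85 = -3*85 = -255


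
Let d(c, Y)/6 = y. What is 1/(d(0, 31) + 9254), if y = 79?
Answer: 1/9728 ≈ 0.00010280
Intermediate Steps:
d(c, Y) = 474 (d(c, Y) = 6*79 = 474)
1/(d(0, 31) + 9254) = 1/(474 + 9254) = 1/9728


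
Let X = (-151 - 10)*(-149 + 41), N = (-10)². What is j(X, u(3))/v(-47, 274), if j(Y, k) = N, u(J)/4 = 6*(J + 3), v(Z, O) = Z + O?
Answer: 100/227 ≈ 0.44053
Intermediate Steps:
v(Z, O) = O + Z
N = 100
u(J) = 72 + 24*J (u(J) = 4*(6*(J + 3)) = 4*(6*(3 + J)) = 4*(18 + 6*J) = 72 + 24*J)
X = 17388 (X = -161*(-108) = 17388)
j(Y, k) = 100
j(X, u(3))/v(-47, 274) = 100/(274 - 47) = 100/227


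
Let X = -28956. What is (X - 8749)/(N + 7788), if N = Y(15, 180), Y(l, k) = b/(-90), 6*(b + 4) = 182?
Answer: -10180350/2102681 ≈ -4.8416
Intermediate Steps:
b = 79/3 (b = -4 + (⅙)*182 = -4 + 91/3 = 79/3 ≈ 26.333)
Y(l, k) = -79/270 (Y(l, k) = (79/3)/(-90) = (79/3)*(-1/90) = -79/270)
N = -79/270 ≈ -0.29259
(X - 8749)/(N + 7788) = (-28956 - 8749)/(-79/270 + 7788) = -37705/2102681/270 = -37705*270/2102681 = -10180350/2102681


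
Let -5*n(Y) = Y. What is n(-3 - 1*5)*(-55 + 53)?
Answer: -16/5 ≈ -3.2000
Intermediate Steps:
n(Y) = -Y/5
n(-3 - 1*5)*(-55 + 53) = (-(-3 - 1*5)/5)*(-55 + 53) = -(-3 - 5)/5*(-2) = -⅕*(-8)*(-2) = (8/5)*(-2) = -16/5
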